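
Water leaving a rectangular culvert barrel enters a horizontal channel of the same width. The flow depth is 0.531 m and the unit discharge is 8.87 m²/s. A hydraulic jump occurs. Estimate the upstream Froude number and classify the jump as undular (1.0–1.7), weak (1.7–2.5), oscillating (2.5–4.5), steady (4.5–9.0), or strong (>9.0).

Fr₁ = 7.32; steady jump

V₁ = q/y₁ = 8.87/0.531 = 16.7 m/s. Fr₁ = V₁/√(g·y₁) = 16.7/√(9.81×0.531) = 7.32.
Fr₁ = 7.32 lies in the steady range.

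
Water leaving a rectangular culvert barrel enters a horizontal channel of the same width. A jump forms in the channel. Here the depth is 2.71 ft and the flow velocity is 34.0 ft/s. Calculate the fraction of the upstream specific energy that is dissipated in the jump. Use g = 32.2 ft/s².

Fr₁ = V₁/√(g·y₁) = 34.0/√(32.2×2.71) = 3.64.
Conjugate-depth relation: y₂/y₁ = ½[√(1 + 8Fr₁²) − 1] = ½[√107.0 − 1] = 4.67.
y₂ = 4.67 × 2.71 = 12.7 ft.
E₁ = y₁ + V₁²/2g = 20.7 ft. ΔE = (y₂ − y₁)³/(4y₁y₂) = 7.18 ft. ΔE/E₁ = 7.18/20.7 = 0.347.

ΔE/E₁ = 0.347 (34.7%)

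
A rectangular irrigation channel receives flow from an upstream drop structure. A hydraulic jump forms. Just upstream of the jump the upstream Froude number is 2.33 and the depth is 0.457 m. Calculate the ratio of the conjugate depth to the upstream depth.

Fr₁ = 2.33 (given).
Sequent-depth ratio: y₂/y₁ = ½[√(1 + 8Fr₁²) − 1] = ½[√44.43 − 1] = 2.83.

y₂/y₁ = 2.83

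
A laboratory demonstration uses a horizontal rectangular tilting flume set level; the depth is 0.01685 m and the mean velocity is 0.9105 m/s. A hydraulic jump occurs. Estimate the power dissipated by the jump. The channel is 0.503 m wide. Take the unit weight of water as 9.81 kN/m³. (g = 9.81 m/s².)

Fr₁ = V₁/√(g·y₁) = 0.9105/√(9.81×0.01685) = 2.239.
Bélanger equation: y₂/y₁ = ½[√(1 + 8Fr₁²) − 1] = ½[√41.122 − 1] = 2.706.
y₂ = 2.706 × 0.01685 = 0.04560 m.
Head loss: ΔE = (y₂ − y₁)³/(4y₁y₂) = (0.04560 − 0.01685)³/(4×0.01685×0.04560) = 0.00002377/0.003074 = 0.007733 m.
q = V₁·y₁ = 0.9105 × 0.01685 = 0.01534 m²/s. Q = q·b = 0.01534 × 0.503 = 0.007717 m³/s. P = γ·Q·ΔE = 9.81 × 0.007717 × 0.007733 = 0.0005854 kW.

P = 0.0005854 kW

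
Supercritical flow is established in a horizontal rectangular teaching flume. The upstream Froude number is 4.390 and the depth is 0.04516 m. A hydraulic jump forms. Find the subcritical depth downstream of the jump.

y₂ = 0.2587 m

Fr₁ = 4.390 (given).
Sequent-depth ratio: y₂/y₁ = ½[√(1 + 8Fr₁²) − 1] = ½[√155.18 − 1] = 5.728.
y₂ = 5.728 × 0.04516 = 0.2587 m.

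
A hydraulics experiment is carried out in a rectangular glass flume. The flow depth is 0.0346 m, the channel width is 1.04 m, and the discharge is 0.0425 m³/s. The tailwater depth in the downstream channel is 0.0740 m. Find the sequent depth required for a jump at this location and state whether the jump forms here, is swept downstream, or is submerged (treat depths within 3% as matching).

q = Q/b = 0.0425/1.04 = 0.0409 m²/s; V₁ = q/y₁ = 1.18 m/s. Fr₁ = V₁/√(g·y₁) = 2.03.
Bélanger equation: y₂/y₁ = ½[√(1 + 8Fr₁²) − 1] = ½[√33.88 − 1] = 2.41.
y₂ = 2.41 × 0.0346 = 0.0834 m.
Tailwater y_tw = 0.0740 m: y_tw < y₂, so the jump is swept downstream.

y₂ = 0.0834 m; the jump is swept downstream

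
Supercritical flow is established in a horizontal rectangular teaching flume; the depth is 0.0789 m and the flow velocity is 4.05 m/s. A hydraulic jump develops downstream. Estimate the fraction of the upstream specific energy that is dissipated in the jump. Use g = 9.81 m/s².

Fr₁ = V₁/√(g·y₁) = 4.05/√(9.81×0.0789) = 4.60.
From the momentum equation for a rectangular channel, y₂/y₁ = ½[√(1 + 8Fr₁²) − 1] = ½[√170.5 − 1] = 6.03.
y₂ = 6.03 × 0.0789 = 0.476 m.
E₁ = y₁ + V₁²/2g = 0.915 m. ΔE = (y₂ − y₁)³/(4y₁y₂) = 0.416 m. ΔE/E₁ = 0.416/0.915 = 0.455.

ΔE/E₁ = 0.455 (45.5%)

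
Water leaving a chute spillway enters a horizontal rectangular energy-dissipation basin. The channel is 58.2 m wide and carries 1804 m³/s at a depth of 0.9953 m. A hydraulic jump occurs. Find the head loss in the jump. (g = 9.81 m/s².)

ΔE = 36.62 m

q = Q/b = 1804/58.2 = 31.00 m²/s; V₁ = q/y₁ = 31.14 m/s. Fr₁ = V₁/√(g·y₁) = 9.967.
Sequent-depth ratio: y₂/y₁ = ½[√(1 + 8Fr₁²) − 1] = ½[√795.67 − 1] = 13.60.
y₂ = 13.60 × 0.9953 = 13.54 m.
Head loss: ΔE = (y₂ − y₁)³/(4y₁y₂) = (13.54 − 0.9953)³/(4×0.9953×13.54) = 1974/53.90 = 36.62 m.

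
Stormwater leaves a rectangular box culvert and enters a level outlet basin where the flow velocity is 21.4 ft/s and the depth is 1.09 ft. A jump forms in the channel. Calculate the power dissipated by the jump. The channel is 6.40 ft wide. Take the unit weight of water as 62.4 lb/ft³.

P = 47.8 hp

Fr₁ = V₁/√(g·y₁) = 21.4/√(32.2×1.09) = 3.61.
By Bélanger, y₂/y₁ = ½[√(1 + 8Fr₁²) − 1] = ½[√105.4 − 1] = 4.63.
y₂ = 4.63 × 1.09 = 5.05 ft.
Head loss: ΔE = (y₂ − y₁)³/(4y₁y₂) = (5.05 − 1.09)³/(4×1.09×5.05) = 62.1/22.0 = 2.82 ft.
q = V₁·y₁ = 21.4 × 1.09 = 23.3 ft²/s. Q = q·b = 23.3 × 6.40 = 149 cfs. P = γ·Q·ΔE/550 = 62.4 × 149 × 2.82 / 550 = 47.8 hp.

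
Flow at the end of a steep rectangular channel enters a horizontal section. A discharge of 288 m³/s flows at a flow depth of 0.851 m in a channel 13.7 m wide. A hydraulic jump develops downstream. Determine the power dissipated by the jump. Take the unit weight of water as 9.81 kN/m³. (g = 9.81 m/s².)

P = 61730 kW

q = Q/b = 288/13.7 = 21.0 m²/s; V₁ = q/y₁ = 24.7 m/s. Fr₁ = V₁/√(g·y₁) = 8.55.
Bélanger equation: y₂/y₁ = ½[√(1 + 8Fr₁²) − 1] = ½[√585.8 − 1] = 11.6.
y₂ = 11.6 × 0.851 = 9.87 m.
Head loss: ΔE = (y₂ − y₁)³/(4y₁y₂) = (9.87 − 0.851)³/(4×0.851×9.87) = 734/33.6 = 21.8 m.
P = γ·Q·ΔE = 9.81 × 288 × 21.8 = 61730 kW.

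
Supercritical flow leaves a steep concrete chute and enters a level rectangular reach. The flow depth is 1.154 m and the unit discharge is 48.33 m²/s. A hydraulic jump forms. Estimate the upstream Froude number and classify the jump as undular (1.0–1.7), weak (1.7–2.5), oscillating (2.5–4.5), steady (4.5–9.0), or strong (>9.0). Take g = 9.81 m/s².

Fr₁ = 12.45; strong jump

V₁ = q/y₁ = 48.33/1.154 = 41.88 m/s. Fr₁ = V₁/√(g·y₁) = 41.88/√(9.81×1.154) = 12.45.
Fr₁ = 12.45 lies in the strong range.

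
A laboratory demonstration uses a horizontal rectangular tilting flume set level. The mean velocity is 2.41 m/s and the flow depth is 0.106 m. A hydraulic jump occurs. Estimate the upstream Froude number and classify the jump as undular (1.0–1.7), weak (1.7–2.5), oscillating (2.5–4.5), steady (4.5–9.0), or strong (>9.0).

Fr₁ = 2.36; weak jump

Fr₁ = V₁/√(g·y₁) = 2.41/√(9.81×0.106) = 2.36.
Fr₁ = 2.36 lies in the weak range.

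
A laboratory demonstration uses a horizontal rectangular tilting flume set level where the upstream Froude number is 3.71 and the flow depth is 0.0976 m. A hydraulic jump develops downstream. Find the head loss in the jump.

ΔE = 0.274 m

Fr₁ = 3.71 (given).
By Bélanger, y₂/y₁ = ½[√(1 + 8Fr₁²) − 1] = ½[√111.1 − 1] = 4.77.
y₂ = 4.77 × 0.0976 = 0.466 m.
Head loss: ΔE = (y₂ − y₁)³/(4y₁y₂) = (0.466 − 0.0976)³/(4×0.0976×0.466) = 0.0498/0.182 = 0.274 m.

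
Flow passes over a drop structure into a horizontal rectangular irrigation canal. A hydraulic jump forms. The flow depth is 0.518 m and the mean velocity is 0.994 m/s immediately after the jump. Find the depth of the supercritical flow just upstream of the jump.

Fr₂ = V₂/√(g·y₂) = 0.994/√(9.81×0.518) = 0.441.
The Bélanger relation is symmetric: y₁/y₂ = ½[√(1 + 8Fr₂²) − 1] = ½[√2.555 − 1] = 0.299.
y₁ = 0.299 × 0.518 = 0.155 m.

y₁ = 0.155 m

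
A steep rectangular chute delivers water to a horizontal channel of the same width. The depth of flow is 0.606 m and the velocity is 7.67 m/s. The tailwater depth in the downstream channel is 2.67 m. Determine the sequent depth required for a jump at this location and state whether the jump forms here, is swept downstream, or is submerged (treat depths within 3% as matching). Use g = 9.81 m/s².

y₂ = 2.41 m; the jump is submerged

Fr₁ = V₁/√(g·y₁) = 7.67/√(9.81×0.606) = 3.15.
By Bélanger, y₂/y₁ = ½[√(1 + 8Fr₁²) − 1] = ½[√80.17 − 1] = 3.98.
y₂ = 3.98 × 0.606 = 2.41 m.
Tailwater y_tw = 2.67 m: y_tw > y₂, so the jump is submerged.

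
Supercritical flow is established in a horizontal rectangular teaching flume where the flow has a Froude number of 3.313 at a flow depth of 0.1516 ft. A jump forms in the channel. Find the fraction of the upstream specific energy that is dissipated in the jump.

Fr₁ = 3.313 (given).
Bélanger equation: y₂/y₁ = ½[√(1 + 8Fr₁²) − 1] = ½[√88.808 − 1] = 4.212.
y₂ = 4.212 × 0.1516 = 0.6385 ft.
E₁ = y₁(1 + Fr₁²/2) = 0.1516×(1 + 3.313²/2) = 0.9836 ft. ΔE = (y₂ − y₁)³/(4y₁y₂) = 0.2982 ft. ΔE/E₁ = 0.2982/0.9836 = 0.303.

ΔE/E₁ = 0.303 (30.3%)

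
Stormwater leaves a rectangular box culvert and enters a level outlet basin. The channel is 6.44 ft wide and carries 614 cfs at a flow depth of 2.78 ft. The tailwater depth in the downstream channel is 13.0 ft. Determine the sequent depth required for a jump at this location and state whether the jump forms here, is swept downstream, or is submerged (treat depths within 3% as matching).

q = Q/b = 614/6.44 = 95.3 ft²/s; V₁ = q/y₁ = 34.3 ft/s. Fr₁ = V₁/√(g·y₁) = 3.62.
Bélanger equation: y₂/y₁ = ½[√(1 + 8Fr₁²) − 1] = ½[√106.1 − 1] = 4.65.
y₂ = 4.65 × 2.78 = 12.9 ft.
Tailwater y_tw = 13.0 ft: y_tw ≈ y₂, so the jump forms here.

y₂ = 12.9 ft; the jump forms here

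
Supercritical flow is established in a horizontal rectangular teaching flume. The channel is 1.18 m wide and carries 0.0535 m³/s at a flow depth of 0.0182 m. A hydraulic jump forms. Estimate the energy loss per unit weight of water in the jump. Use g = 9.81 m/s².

q = Q/b = 0.0535/1.18 = 0.0453 m²/s; V₁ = q/y₁ = 2.49 m/s. Fr₁ = V₁/√(g·y₁) = 5.90.
Sequent-depth ratio: y₂/y₁ = ½[√(1 + 8Fr₁²) − 1] = ½[√279.1 − 1] = 7.85.
y₂ = 7.85 × 0.0182 = 0.143 m.
Head loss: ΔE = (y₂ − y₁)³/(4y₁y₂) = (0.143 − 0.0182)³/(4×0.0182×0.143) = 0.00194/0.0104 = 0.186 m.

ΔE = 0.186 m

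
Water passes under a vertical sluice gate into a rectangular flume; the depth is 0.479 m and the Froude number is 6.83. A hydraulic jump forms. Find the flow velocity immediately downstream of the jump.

Fr₁ = 6.83 (given).
Sequent-depth ratio: y₂/y₁ = ½[√(1 + 8Fr₁²) − 1] = ½[√374.2 − 1] = 9.17.
y₂ = 9.17 × 0.479 = 4.39 m.
V₁ = Fr₁·√(g·y₁) = 6.83×√(9.81×0.479) = 14.8 m/s; q = V₁·y₁ = 7.09 m²/s.
V₂ = q/y₂ = 7.09/4.39 = 1.61 m/s.

V₂ = 1.61 m/s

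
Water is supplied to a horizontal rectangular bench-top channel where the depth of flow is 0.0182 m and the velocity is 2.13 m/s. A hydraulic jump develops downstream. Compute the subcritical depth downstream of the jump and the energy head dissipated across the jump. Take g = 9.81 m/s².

y₂ = 0.121 m; ΔE = 0.123 m

Fr₁ = V₁/√(g·y₁) = 2.13/√(9.81×0.0182) = 5.04.
Conjugate-depth relation: y₂/y₁ = ½[√(1 + 8Fr₁²) − 1] = ½[√204.3 − 1] = 6.65.
y₂ = 6.65 × 0.0182 = 0.121 m.
q = V₁·y₁ = 2.13 × 0.0182 = 0.0388 m²/s. V₂ = q/y₂ = 0.0388/0.121 = 0.320 m/s. E₁ = y₁ + V₁²/2g = 0.249 m; E₂ = y₂ + V₂²/2g = 0.126 m. ΔE = E₁ − E₂ = 0.123 m.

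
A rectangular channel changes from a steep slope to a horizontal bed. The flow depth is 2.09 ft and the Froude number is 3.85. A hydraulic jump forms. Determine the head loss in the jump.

ΔE = 6.57 ft

Fr₁ = 3.85 (given).
Conjugate-depth relation: y₂/y₁ = ½[√(1 + 8Fr₁²) − 1] = ½[√119.6 − 1] = 4.97.
y₂ = 4.97 × 2.09 = 10.4 ft.
Head loss: ΔE = (y₂ − y₁)³/(4y₁y₂) = (10.4 − 2.09)³/(4×2.09×10.4) = 570/86.8 = 6.57 ft.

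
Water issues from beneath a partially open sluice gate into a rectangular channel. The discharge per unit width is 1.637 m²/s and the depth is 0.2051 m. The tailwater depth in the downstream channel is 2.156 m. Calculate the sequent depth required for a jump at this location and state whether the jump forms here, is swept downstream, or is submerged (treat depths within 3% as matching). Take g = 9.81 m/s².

y₂ = 1.533 m; the jump is submerged

V₁ = q/y₁ = 1.637/0.2051 = 7.981 m/s. Fr₁ = V₁/√(g·y₁) = 7.981/√(9.81×0.2051) = 5.627.
By Bélanger, y₂/y₁ = ½[√(1 + 8Fr₁²) − 1] = ½[√254.29 − 1] = 7.473.
y₂ = 7.473 × 0.2051 = 1.533 m.
Tailwater y_tw = 2.156 m: y_tw > y₂, so the jump is submerged.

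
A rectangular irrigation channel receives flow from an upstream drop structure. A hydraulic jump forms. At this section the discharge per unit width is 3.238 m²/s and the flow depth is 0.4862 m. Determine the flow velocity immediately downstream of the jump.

V₁ = q/y₁ = 3.238/0.4862 = 6.660 m/s. Fr₁ = V₁/√(g·y₁) = 6.660/√(9.81×0.4862) = 3.049.
From the momentum equation for a rectangular channel, y₂/y₁ = ½[√(1 + 8Fr₁²) − 1] = ½[√75.393 − 1] = 3.841.
y₂ = 3.841 × 0.4862 = 1.868 m.
V₂ = q/y₂ = 3.238/1.868 = 1.734 m/s.

V₂ = 1.734 m/s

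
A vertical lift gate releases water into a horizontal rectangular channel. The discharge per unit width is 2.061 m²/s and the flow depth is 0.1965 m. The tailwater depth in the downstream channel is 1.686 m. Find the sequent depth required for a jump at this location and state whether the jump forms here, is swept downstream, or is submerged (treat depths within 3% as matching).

y₂ = 2.003 m; the jump is swept downstream

V₁ = q/y₁ = 2.061/0.1965 = 10.49 m/s. Fr₁ = V₁/√(g·y₁) = 10.49/√(9.81×0.1965) = 7.554.
By Bélanger, y₂/y₁ = ½[√(1 + 8Fr₁²) − 1] = ½[√457.55 − 1] = 10.20.
y₂ = 10.20 × 0.1965 = 2.003 m.
Tailwater y_tw = 1.686 m: y_tw < y₂, so the jump is swept downstream.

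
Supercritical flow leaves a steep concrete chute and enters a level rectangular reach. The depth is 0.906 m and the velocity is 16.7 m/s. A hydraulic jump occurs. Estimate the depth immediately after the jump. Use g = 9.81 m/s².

y₂ = 6.74 m

Fr₁ = V₁/√(g·y₁) = 16.7/√(9.81×0.906) = 5.60.
Sequent-depth ratio: y₂/y₁ = ½[√(1 + 8Fr₁²) − 1] = ½[√252.0 − 1] = 7.44.
y₂ = 7.44 × 0.906 = 6.74 m.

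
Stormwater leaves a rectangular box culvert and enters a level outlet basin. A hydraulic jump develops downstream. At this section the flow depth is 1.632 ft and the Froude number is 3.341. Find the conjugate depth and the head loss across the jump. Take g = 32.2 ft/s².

y₂ = 6.938 ft; ΔE = 3.298 ft

Fr₁ = 3.341 (given).
Sequent-depth ratio: y₂/y₁ = ½[√(1 + 8Fr₁²) − 1] = ½[√90.298 − 1] = 4.251.
y₂ = 4.251 × 1.632 = 6.938 ft.
V₁ = Fr₁·√(g·y₁) = 3.341×√(32.2×1.632) = 24.22 ft/s; q = V₁·y₁ = 39.53 ft²/s. V₂ = q/y₂ = 39.53/6.938 = 5.697 ft/s. E₁ = y₁ + V₁²/2g = 10.74 ft; E₂ = y₂ + V₂²/2g = 7.442 ft. ΔE = E₁ − E₂ = 3.298 ft.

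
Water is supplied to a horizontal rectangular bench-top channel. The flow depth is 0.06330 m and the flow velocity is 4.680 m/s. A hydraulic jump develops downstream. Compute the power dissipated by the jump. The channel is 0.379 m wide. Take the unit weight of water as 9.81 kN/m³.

Fr₁ = V₁/√(g·y₁) = 4.680/√(9.81×0.06330) = 5.939.
By Bélanger, y₂/y₁ = ½[√(1 + 8Fr₁²) − 1] = ½[√283.17 − 1] = 7.914.
y₂ = 7.914 × 0.06330 = 0.5009 m.
Head loss: ΔE = (y₂ − y₁)³/(4y₁y₂) = (0.5009 − 0.06330)³/(4×0.06330×0.5009) = 0.08382/0.1268 = 0.6609 m.
q = V₁·y₁ = 4.680 × 0.06330 = 0.2962 m²/s. Q = q·b = 0.2962 × 0.379 = 0.1123 m³/s. P = γ·Q·ΔE = 9.81 × 0.1123 × 0.6609 = 0.7279 kW.

P = 0.7279 kW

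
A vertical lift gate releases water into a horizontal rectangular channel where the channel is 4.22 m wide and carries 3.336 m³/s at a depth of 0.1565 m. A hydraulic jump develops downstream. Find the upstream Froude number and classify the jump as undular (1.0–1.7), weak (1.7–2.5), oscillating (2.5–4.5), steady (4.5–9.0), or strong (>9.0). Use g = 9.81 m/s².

q = Q/b = 3.336/4.22 = 0.7905 m²/s; V₁ = q/y₁ = 5.051 m/s. Fr₁ = V₁/√(g·y₁) = 4.077.
Fr₁ = 4.077 lies in the oscillating range.

Fr₁ = 4.077; oscillating jump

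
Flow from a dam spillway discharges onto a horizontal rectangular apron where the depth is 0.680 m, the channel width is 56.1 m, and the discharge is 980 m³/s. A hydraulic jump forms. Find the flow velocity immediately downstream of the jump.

V₂ = 1.89 m/s

q = Q/b = 980/56.1 = 17.5 m²/s; V₁ = q/y₁ = 25.7 m/s. Fr₁ = V₁/√(g·y₁) = 9.95.
Sequent-depth ratio: y₂/y₁ = ½[√(1 + 8Fr₁²) − 1] = ½[√792.4 − 1] = 13.6.
y₂ = 13.6 × 0.680 = 9.23 m.
V₂ = q/y₂ = 17.5/9.23 = 1.89 m/s.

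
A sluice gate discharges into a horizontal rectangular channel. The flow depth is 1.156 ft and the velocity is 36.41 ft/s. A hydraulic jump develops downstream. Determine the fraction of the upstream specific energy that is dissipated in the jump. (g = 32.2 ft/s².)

ΔE/E₁ = 0.562 (56.2%)

Fr₁ = V₁/√(g·y₁) = 36.41/√(32.2×1.156) = 5.968.
Conjugate-depth relation: y₂/y₁ = ½[√(1 + 8Fr₁²) − 1] = ½[√285.92 − 1] = 7.955.
y₂ = 7.955 × 1.156 = 9.195 ft.
E₁ = y₁ + V₁²/2g = 21.74 ft. ΔE = (y₂ − y₁)³/(4y₁y₂) = 12.22 ft. ΔE/E₁ = 12.22/21.74 = 0.562.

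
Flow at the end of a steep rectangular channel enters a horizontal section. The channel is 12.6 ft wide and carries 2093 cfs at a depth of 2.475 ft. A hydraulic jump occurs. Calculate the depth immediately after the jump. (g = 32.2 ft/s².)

y₂ = 25.11 ft

q = Q/b = 2093/12.6 = 166.1 ft²/s; V₁ = q/y₁ = 67.12 ft/s. Fr₁ = V₁/√(g·y₁) = 7.518.
By Bélanger, y₂/y₁ = ½[√(1 + 8Fr₁²) − 1] = ½[√453.17 − 1] = 10.14.
y₂ = 10.14 × 2.475 = 25.11 ft.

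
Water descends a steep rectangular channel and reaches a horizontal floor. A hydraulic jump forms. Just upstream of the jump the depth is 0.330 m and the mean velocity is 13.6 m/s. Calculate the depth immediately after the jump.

Fr₁ = V₁/√(g·y₁) = 13.6/√(9.81×0.330) = 7.56.
Bélanger equation: y₂/y₁ = ½[√(1 + 8Fr₁²) − 1] = ½[√458.1 − 1] = 10.2.
y₂ = 10.2 × 0.330 = 3.37 m.

y₂ = 3.37 m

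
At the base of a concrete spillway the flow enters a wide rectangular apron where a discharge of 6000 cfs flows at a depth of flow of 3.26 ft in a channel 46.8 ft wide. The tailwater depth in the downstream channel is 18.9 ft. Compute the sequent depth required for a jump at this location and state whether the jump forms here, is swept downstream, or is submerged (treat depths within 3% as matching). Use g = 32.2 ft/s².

y₂ = 16.1 ft; the jump is submerged

q = Q/b = 6000/46.8 = 128 ft²/s; V₁ = q/y₁ = 39.3 ft/s. Fr₁ = V₁/√(g·y₁) = 3.84.
Conjugate-depth relation: y₂/y₁ = ½[√(1 + 8Fr₁²) − 1] = ½[√118.9 − 1] = 4.95.
y₂ = 4.95 × 3.26 = 16.1 ft.
Tailwater y_tw = 18.9 ft: y_tw > y₂, so the jump is submerged.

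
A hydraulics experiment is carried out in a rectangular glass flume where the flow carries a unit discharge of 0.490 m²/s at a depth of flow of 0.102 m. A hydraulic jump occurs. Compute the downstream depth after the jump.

V₁ = q/y₁ = 0.490/0.102 = 4.80 m/s. Fr₁ = V₁/√(g·y₁) = 4.80/√(9.81×0.102) = 4.80.
Conjugate-depth relation: y₂/y₁ = ½[√(1 + 8Fr₁²) − 1] = ½[√185.5 − 1] = 6.31.
y₂ = 6.31 × 0.102 = 0.644 m.

y₂ = 0.644 m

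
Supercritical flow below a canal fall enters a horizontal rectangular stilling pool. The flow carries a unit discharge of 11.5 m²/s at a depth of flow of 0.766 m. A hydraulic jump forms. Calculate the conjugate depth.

y₂ = 5.56 m

V₁ = q/y₁ = 11.5/0.766 = 15.0 m/s. Fr₁ = V₁/√(g·y₁) = 15.0/√(9.81×0.766) = 5.48.
From the momentum equation for a rectangular channel, y₂/y₁ = ½[√(1 + 8Fr₁²) − 1] = ½[√241.0 − 1] = 7.26.
y₂ = 7.26 × 0.766 = 5.56 m.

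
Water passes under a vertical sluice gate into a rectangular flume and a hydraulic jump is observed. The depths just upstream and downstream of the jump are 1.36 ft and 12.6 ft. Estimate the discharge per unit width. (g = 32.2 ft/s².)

For a rectangular channel the momentum equation gives q² = ½·g·y₁·y₂·(y₁ + y₂) = ½×32.2×1.36×12.6×14.0 = 3851.
q = √3851 = 62.1 ft²/s.

q = 62.1 ft²/s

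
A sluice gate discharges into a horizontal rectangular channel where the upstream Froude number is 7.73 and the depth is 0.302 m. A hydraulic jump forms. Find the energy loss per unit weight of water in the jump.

ΔE = 6.09 m

Fr₁ = 7.73 (given).
From the momentum equation for a rectangular channel, y₂/y₁ = ½[√(1 + 8Fr₁²) − 1] = ½[√479.0 − 1] = 10.4.
y₂ = 10.4 × 0.302 = 3.15 m.
V₁ = Fr₁·√(g·y₁) = 7.73×√(9.81×0.302) = 13.3 m/s; q = V₁·y₁ = 4.02 m²/s. V₂ = q/y₂ = 4.02/3.15 = 1.27 m/s. E₁ = y₁ + V₁²/2g = 9.32 m; E₂ = y₂ + V₂²/2g = 3.24 m. ΔE = E₁ − E₂ = 6.09 m.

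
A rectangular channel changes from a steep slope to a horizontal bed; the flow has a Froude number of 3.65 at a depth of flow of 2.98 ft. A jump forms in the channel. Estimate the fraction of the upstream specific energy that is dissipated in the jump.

Fr₁ = 3.65 (given).
Sequent-depth ratio: y₂/y₁ = ½[√(1 + 8Fr₁²) − 1] = ½[√107.6 − 1] = 4.69.
y₂ = 4.69 × 2.98 = 14.0 ft.
E₁ = y₁(1 + Fr₁²/2) = 2.98×(1 + 3.65²/2) = 22.8 ft. ΔE = (y₂ − y₁)³/(4y₁y₂) = 7.96 ft. ΔE/E₁ = 7.96/22.8 = 0.349.

ΔE/E₁ = 0.349 (34.9%)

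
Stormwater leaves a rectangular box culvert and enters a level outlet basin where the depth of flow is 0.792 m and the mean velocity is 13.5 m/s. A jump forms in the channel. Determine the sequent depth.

Fr₁ = V₁/√(g·y₁) = 13.5/√(9.81×0.792) = 4.84.
Bélanger equation: y₂/y₁ = ½[√(1 + 8Fr₁²) − 1] = ½[√188.7 − 1] = 6.37.
y₂ = 6.37 × 0.792 = 5.04 m.

y₂ = 5.04 m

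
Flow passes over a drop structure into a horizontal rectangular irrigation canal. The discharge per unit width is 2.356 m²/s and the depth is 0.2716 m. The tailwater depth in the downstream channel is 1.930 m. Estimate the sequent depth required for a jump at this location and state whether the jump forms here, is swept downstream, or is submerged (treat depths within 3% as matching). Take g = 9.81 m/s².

V₁ = q/y₁ = 2.356/0.2716 = 8.675 m/s. Fr₁ = V₁/√(g·y₁) = 8.675/√(9.81×0.2716) = 5.314.
Conjugate-depth relation: y₂/y₁ = ½[√(1 + 8Fr₁²) − 1] = ½[√226.93 − 1] = 7.032.
y₂ = 7.032 × 0.2716 = 1.910 m.
Tailwater y_tw = 1.930 m: y_tw ≈ y₂, so the jump forms here.

y₂ = 1.910 m; the jump forms here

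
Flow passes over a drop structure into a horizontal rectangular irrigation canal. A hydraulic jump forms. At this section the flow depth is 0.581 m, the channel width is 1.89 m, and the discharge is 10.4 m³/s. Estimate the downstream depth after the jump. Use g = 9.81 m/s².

q = Q/b = 10.4/1.89 = 5.50 m²/s; V₁ = q/y₁ = 9.47 m/s. Fr₁ = V₁/√(g·y₁) = 3.97.
From the momentum equation for a rectangular channel, y₂/y₁ = ½[√(1 + 8Fr₁²) − 1] = ½[√126.9 − 1] = 5.13.
y₂ = 5.13 × 0.581 = 2.98 m.

y₂ = 2.98 m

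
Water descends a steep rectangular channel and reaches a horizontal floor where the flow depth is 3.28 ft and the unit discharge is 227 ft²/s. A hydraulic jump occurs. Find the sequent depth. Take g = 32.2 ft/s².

y₂ = 29.6 ft

V₁ = q/y₁ = 227/3.28 = 69.2 ft/s. Fr₁ = V₁/√(g·y₁) = 69.2/√(32.2×3.28) = 6.73.
Bélanger equation: y₂/y₁ = ½[√(1 + 8Fr₁²) − 1] = ½[√363.8 − 1] = 9.04.
y₂ = 9.04 × 3.28 = 29.6 ft.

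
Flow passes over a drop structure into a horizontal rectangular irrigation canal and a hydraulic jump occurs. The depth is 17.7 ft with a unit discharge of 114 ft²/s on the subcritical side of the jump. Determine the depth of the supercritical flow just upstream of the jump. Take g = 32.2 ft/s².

y₁ = 2.28 ft

V₂ = q/y₂ = 114/17.7 = 6.44 ft/s; Fr₂ = V₂/√(g·y₂) = 0.270.
The Bélanger relation is symmetric: y₁/y₂ = ½[√(1 + 8Fr₂²) − 1] = ½[√1.582 − 1] = 0.129.
y₁ = 0.129 × 17.7 = 2.28 ft.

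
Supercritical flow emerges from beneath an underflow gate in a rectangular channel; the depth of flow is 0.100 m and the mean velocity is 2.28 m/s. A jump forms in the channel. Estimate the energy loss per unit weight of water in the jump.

ΔE = 0.0516 m

Fr₁ = V₁/√(g·y₁) = 2.28/√(9.81×0.100) = 2.30.
Sequent-depth ratio: y₂/y₁ = ½[√(1 + 8Fr₁²) − 1] = ½[√43.39 − 1] = 2.79.
y₂ = 2.79 × 0.100 = 0.279 m.
Head loss: ΔE = (y₂ − y₁)³/(4y₁y₂) = (0.279 − 0.100)³/(4×0.100×0.279) = 0.00577/0.112 = 0.0516 m.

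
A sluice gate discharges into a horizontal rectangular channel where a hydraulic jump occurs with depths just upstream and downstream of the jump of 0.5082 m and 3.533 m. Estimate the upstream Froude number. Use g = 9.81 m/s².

Fr₁ = 5.257

For a rectangular channel the momentum equation gives q² = ½·g·y₁·y₂·(y₁ + y₂) = ½×9.81×0.5082×3.533×4.041 = 35.59.
q = √35.59 = 5.966 m²/s.
V₁ = q/y₁ = 11.74 m/s; Fr₁ = V₁/√(g·y₁) = 5.257.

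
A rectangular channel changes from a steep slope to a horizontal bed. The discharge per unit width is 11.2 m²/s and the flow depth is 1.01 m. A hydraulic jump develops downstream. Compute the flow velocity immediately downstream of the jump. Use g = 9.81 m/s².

V₂ = 2.46 m/s

V₁ = q/y₁ = 11.2/1.01 = 11.1 m/s. Fr₁ = V₁/√(g·y₁) = 11.1/√(9.81×1.01) = 3.52.
Bélanger equation: y₂/y₁ = ½[√(1 + 8Fr₁²) − 1] = ½[√100.3 − 1] = 4.51.
y₂ = 4.51 × 1.01 = 4.55 m.
V₂ = q/y₂ = 11.2/4.55 = 2.46 m/s.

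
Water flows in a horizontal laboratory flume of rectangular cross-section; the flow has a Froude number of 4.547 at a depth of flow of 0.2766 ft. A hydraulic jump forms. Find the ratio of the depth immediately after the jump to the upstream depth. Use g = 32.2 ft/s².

y₂/y₁ = 5.950

Fr₁ = 4.547 (given).
Bélanger equation: y₂/y₁ = ½[√(1 + 8Fr₁²) − 1] = ½[√166.40 − 1] = 5.950.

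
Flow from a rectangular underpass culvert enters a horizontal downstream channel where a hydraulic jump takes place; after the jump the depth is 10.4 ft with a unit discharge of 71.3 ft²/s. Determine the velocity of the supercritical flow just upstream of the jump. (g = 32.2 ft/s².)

V₂ = q/y₂ = 71.3/10.4 = 6.86 ft/s; Fr₂ = V₂/√(g·y₂) = 0.375.
Applying the sequent-depth relation in reverse, y₁/y₂ = ½[√(1 + 8Fr₂²) − 1] = ½[√2.123 − 1] = 0.228.
y₁ = 0.228 × 10.4 = 2.38 ft.
V₁ = q/y₁ = 71.3/2.38 = 30.0 ft/s.

V₁ = 30.0 ft/s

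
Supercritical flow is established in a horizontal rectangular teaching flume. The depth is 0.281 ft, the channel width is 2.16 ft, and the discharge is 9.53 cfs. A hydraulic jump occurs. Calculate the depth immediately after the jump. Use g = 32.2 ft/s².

q = Q/b = 9.53/2.16 = 4.41 ft²/s; V₁ = q/y₁ = 15.7 ft/s. Fr₁ = V₁/√(g·y₁) = 5.22.
By Bélanger, y₂/y₁ = ½[√(1 + 8Fr₁²) − 1] = ½[√219.0 − 1] = 6.90.
y₂ = 6.90 × 0.281 = 1.94 ft.

y₂ = 1.94 ft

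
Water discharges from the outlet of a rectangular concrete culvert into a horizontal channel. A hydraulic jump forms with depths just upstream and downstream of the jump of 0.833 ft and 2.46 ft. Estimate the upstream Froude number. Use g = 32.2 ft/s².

Fr₁ = 2.42

For a rectangular channel the momentum equation gives q² = ½·g·y₁·y₂·(y₁ + y₂) = ½×32.2×0.833×2.46×3.29 = 109.
q = √109 = 10.4 ft²/s.
V₁ = q/y₁ = 12.5 ft/s; Fr₁ = V₁/√(g·y₁) = 2.42.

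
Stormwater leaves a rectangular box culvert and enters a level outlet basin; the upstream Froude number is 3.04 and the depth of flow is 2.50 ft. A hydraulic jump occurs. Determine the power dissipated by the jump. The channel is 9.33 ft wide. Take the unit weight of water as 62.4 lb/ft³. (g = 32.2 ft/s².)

P = 267 hp

Fr₁ = 3.04 (given).
Conjugate-depth relation: y₂/y₁ = ½[√(1 + 8Fr₁²) − 1] = ½[√74.93 − 1] = 3.83.
y₂ = 3.83 × 2.50 = 9.57 ft.
Head loss: ΔE = (y₂ − y₁)³/(4y₁y₂) = (9.57 − 2.50)³/(4×2.50×9.57) = 353/95.7 = 3.69 ft.
V₁ = Fr₁·√(g·y₁) = 3.04×√(32.2×2.50) = 27.3 ft/s; q = V₁·y₁ = 68.2 ft²/s. Q = q·b = 68.2 × 9.33 = 636 cfs. P = γ·Q·ΔE/550 = 62.4 × 636 × 3.69 / 550 = 267 hp.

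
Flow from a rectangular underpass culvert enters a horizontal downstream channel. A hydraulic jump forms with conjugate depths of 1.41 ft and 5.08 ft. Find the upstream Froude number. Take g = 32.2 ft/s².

Fr₁ = 2.88

For a rectangular channel the momentum equation gives q² = ½·g·y₁·y₂·(y₁ + y₂) = ½×32.2×1.41×5.08×6.49 = 748.
q = √748 = 27.4 ft²/s.
V₁ = q/y₁ = 19.4 ft/s; Fr₁ = V₁/√(g·y₁) = 2.88.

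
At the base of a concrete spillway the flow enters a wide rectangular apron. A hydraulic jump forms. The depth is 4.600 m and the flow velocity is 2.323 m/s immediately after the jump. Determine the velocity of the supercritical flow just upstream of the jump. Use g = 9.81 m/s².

V₁ = 11.65 m/s

Fr₂ = V₂/√(g·y₂) = 2.323/√(9.81×4.600) = 0.3458.
From the momentum equation (using Fr₂), y₁/y₂ = ½[√(1 + 8Fr₂²) − 1] = ½[√1.9567 − 1] = 0.1994.
y₁ = 0.1994 × 4.600 = 0.9173 m.
V₁ = q/y₁ = 10.69/0.9173 = 11.65 m/s.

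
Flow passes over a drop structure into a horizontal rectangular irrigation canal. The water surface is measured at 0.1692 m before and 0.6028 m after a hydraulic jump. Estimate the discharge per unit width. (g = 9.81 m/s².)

q = 0.6215 m²/s

For a rectangular channel the momentum equation gives q² = ½·g·y₁·y₂·(y₁ + y₂) = ½×9.81×0.1692×0.6028×0.7720 = 0.3862.
q = √0.3862 = 0.6215 m²/s.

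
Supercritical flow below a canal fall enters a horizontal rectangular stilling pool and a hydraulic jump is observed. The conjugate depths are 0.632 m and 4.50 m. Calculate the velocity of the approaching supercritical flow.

For a rectangular channel the momentum equation gives q² = ½·g·y₁·y₂·(y₁ + y₂) = ½×9.81×0.632×4.50×5.13 = 71.6.
q = √71.6 = 8.46 m²/s.
V₁ = q/y₁ = 8.46/0.632 = 13.4 m/s.

V₁ = 13.4 m/s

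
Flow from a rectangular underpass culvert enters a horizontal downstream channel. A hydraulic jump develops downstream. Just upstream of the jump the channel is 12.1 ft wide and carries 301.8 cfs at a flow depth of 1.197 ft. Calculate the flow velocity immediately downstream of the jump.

q = Q/b = 301.8/12.1 = 24.94 ft²/s; V₁ = q/y₁ = 20.84 ft/s. Fr₁ = V₁/√(g·y₁) = 3.356.
Sequent-depth ratio: y₂/y₁ = ½[√(1 + 8Fr₁²) − 1] = ½[√91.120 − 1] = 4.273.
y₂ = 4.273 × 1.197 = 5.115 ft.
V₂ = q/y₂ = 24.94/5.115 = 4.877 ft/s.

V₂ = 4.877 ft/s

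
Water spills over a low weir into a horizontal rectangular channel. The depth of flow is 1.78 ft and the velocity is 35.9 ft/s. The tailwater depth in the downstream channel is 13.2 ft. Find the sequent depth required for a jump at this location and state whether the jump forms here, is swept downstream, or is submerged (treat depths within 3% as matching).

y₂ = 11.1 ft; the jump is submerged

Fr₁ = V₁/√(g·y₁) = 35.9/√(32.2×1.78) = 4.74.
Bélanger equation: y₂/y₁ = ½[√(1 + 8Fr₁²) − 1] = ½[√180.9 − 1] = 6.22.
y₂ = 6.22 × 1.78 = 11.1 ft.
Tailwater y_tw = 13.2 ft: y_tw > y₂, so the jump is submerged.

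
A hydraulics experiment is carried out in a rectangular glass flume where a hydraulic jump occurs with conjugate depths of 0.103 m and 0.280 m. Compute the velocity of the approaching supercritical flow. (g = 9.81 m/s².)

V₁ = 2.26 m/s

For a rectangular channel the momentum equation gives q² = ½·g·y₁·y₂·(y₁ + y₂) = ½×9.81×0.103×0.280×0.383 = 0.0542.
q = √0.0542 = 0.233 m²/s.
V₁ = q/y₁ = 0.233/0.103 = 2.26 m/s.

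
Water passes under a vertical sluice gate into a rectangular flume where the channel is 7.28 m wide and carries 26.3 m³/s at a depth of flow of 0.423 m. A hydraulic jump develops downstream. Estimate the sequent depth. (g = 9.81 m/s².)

y₂ = 2.31 m

q = Q/b = 26.3/7.28 = 3.61 m²/s; V₁ = q/y₁ = 8.54 m/s. Fr₁ = V₁/√(g·y₁) = 4.19.
Bélanger equation: y₂/y₁ = ½[√(1 + 8Fr₁²) − 1] = ½[√141.6 − 1] = 5.45.
y₂ = 5.45 × 0.423 = 2.31 m.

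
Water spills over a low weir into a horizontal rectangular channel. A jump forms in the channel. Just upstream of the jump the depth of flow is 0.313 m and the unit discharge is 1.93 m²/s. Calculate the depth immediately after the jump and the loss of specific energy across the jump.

y₂ = 1.41 m; ΔE = 0.746 m

V₁ = q/y₁ = 1.93/0.313 = 6.17 m/s. Fr₁ = V₁/√(g·y₁) = 6.17/√(9.81×0.313) = 3.52.
From the momentum equation for a rectangular channel, y₂/y₁ = ½[√(1 + 8Fr₁²) − 1] = ½[√100.1 − 1] = 4.50.
y₂ = 4.50 × 0.313 = 1.41 m.
Head loss: ΔE = (y₂ − y₁)³/(4y₁y₂) = (1.41 − 0.313)³/(4×0.313×1.41) = 1.32/1.76 = 0.746 m.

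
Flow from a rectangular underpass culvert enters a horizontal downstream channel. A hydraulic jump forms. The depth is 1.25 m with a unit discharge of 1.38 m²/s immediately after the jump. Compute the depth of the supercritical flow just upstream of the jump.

V₂ = q/y₂ = 1.38/1.25 = 1.10 m/s; Fr₂ = V₂/√(g·y₂) = 0.315.
Applying the sequent-depth relation in reverse, y₁/y₂ = ½[√(1 + 8Fr₂²) − 1] = ½[√1.795 − 1] = 0.170.
y₁ = 0.170 × 1.25 = 0.212 m.

y₁ = 0.212 m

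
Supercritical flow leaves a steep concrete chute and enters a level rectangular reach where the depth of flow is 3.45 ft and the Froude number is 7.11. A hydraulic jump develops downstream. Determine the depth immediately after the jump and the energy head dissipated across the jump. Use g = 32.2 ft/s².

y₂ = 33.0 ft; ΔE = 56.7 ft

Fr₁ = 7.11 (given).
Conjugate-depth relation: y₂/y₁ = ½[√(1 + 8Fr₁²) − 1] = ½[√405.4 − 1] = 9.57.
y₂ = 9.57 × 3.45 = 33.0 ft.
V₁ = Fr₁·√(g·y₁) = 7.11×√(32.2×3.45) = 74.9 ft/s; q = V₁·y₁ = 259 ft²/s. V₂ = q/y₂ = 259/33.0 = 7.83 ft/s. E₁ = y₁ + V₁²/2g = 90.7 ft; E₂ = y₂ + V₂²/2g = 34.0 ft. ΔE = E₁ − E₂ = 56.7 ft.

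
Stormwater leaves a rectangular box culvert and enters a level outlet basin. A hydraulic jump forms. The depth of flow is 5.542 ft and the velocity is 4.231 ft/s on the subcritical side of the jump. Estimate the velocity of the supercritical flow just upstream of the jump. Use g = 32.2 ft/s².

V₁ = 24.70 ft/s

Fr₂ = V₂/√(g·y₂) = 4.231/√(32.2×5.542) = 0.3167.
The Bélanger relation is symmetric: y₁/y₂ = ½[√(1 + 8Fr₂²) − 1] = ½[√1.8025 − 1] = 0.1713.
y₁ = 0.1713 × 5.542 = 0.9493 ft.
V₁ = q/y₁ = 23.45/0.9493 = 24.70 ft/s.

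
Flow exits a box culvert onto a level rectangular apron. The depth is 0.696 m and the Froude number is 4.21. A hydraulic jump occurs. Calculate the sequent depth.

Fr₁ = 4.21 (given).
Conjugate-depth relation: y₂/y₁ = ½[√(1 + 8Fr₁²) − 1] = ½[√142.8 − 1] = 5.47.
y₂ = 5.47 × 0.696 = 3.81 m.

y₂ = 3.81 m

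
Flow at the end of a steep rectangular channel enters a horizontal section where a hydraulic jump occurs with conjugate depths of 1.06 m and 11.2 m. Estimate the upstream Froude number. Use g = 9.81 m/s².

Fr₁ = 7.82

For a rectangular channel the momentum equation gives q² = ½·g·y₁·y₂·(y₁ + y₂) = ½×9.81×1.06×11.2×12.3 = 714.
q = √714 = 26.7 m²/s.
V₁ = q/y₁ = 25.2 m/s; Fr₁ = V₁/√(g·y₁) = 7.82.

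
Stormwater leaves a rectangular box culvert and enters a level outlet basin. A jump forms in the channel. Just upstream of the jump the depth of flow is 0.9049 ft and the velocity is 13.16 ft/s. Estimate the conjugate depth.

y₂ = 2.700 ft

Fr₁ = V₁/√(g·y₁) = 13.16/√(32.2×0.9049) = 2.438.
From the momentum equation for a rectangular channel, y₂/y₁ = ½[√(1 + 8Fr₁²) − 1] = ½[√48.549 − 1] = 2.984.
y₂ = 2.984 × 0.9049 = 2.700 ft.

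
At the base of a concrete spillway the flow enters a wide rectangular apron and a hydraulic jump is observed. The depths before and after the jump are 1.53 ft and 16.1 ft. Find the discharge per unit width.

q = 83.6 ft²/s

For a rectangular channel the momentum equation gives q² = ½·g·y₁·y₂·(y₁ + y₂) = ½×32.2×1.53×16.1×17.6 = 6992.
q = √6992 = 83.6 ft²/s.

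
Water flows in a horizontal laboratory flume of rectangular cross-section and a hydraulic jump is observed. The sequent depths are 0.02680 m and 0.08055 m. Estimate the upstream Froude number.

For a rectangular channel the momentum equation gives q² = ½·g·y₁·y₂·(y₁ + y₂) = ½×9.81×0.02680×0.08055×0.1074 = 0.001137.
q = √0.001137 = 0.03371 m²/s.
V₁ = q/y₁ = 1.258 m/s; Fr₁ = V₁/√(g·y₁) = 2.453.

Fr₁ = 2.453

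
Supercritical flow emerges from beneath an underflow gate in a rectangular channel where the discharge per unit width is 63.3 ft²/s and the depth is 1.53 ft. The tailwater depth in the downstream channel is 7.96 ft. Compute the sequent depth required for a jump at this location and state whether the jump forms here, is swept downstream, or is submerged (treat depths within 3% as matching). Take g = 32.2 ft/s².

y₂ = 12.0 ft; the jump is swept downstream

V₁ = q/y₁ = 63.3/1.53 = 41.4 ft/s. Fr₁ = V₁/√(g·y₁) = 41.4/√(32.2×1.53) = 5.89.
Bélanger equation: y₂/y₁ = ½[√(1 + 8Fr₁²) − 1] = ½[√279.0 − 1] = 7.85.
y₂ = 7.85 × 1.53 = 12.0 ft.
Tailwater y_tw = 7.96 ft: y_tw < y₂, so the jump is swept downstream.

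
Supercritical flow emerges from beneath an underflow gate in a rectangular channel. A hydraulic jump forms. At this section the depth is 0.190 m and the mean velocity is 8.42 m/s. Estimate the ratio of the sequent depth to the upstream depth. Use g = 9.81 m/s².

y₂/y₁ = 8.24

Fr₁ = V₁/√(g·y₁) = 8.42/√(9.81×0.190) = 6.17.
From the momentum equation for a rectangular channel, y₂/y₁ = ½[√(1 + 8Fr₁²) − 1] = ½[√305.3 − 1] = 8.24.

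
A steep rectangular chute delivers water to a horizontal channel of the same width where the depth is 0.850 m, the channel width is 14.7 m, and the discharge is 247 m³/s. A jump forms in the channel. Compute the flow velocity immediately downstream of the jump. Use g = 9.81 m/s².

q = Q/b = 247/14.7 = 16.8 m²/s; V₁ = q/y₁ = 19.8 m/s. Fr₁ = V₁/√(g·y₁) = 6.85.
Conjugate-depth relation: y₂/y₁ = ½[√(1 + 8Fr₁²) − 1] = ½[√375.9 − 1] = 9.19.
y₂ = 9.19 × 0.850 = 7.82 m.
V₂ = q/y₂ = 16.8/7.82 = 2.15 m/s.

V₂ = 2.15 m/s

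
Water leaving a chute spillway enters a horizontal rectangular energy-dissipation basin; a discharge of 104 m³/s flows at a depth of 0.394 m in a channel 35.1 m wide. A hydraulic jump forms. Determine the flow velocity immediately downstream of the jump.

q = Q/b = 104/35.1 = 2.96 m²/s; V₁ = q/y₁ = 7.52 m/s. Fr₁ = V₁/√(g·y₁) = 3.83.
Sequent-depth ratio: y₂/y₁ = ½[√(1 + 8Fr₁²) − 1] = ½[√118.1 − 1] = 4.93.
y₂ = 4.93 × 0.394 = 1.94 m.
V₂ = q/y₂ = 2.96/1.94 = 1.52 m/s.

V₂ = 1.52 m/s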